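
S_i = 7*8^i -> [7, 56, 448, 3584, 28672]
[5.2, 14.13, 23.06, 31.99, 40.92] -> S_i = 5.20 + 8.93*i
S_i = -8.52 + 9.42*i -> [-8.52, 0.9, 10.32, 19.74, 29.16]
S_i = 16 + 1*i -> [16, 17, 18, 19, 20]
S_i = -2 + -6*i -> [-2, -8, -14, -20, -26]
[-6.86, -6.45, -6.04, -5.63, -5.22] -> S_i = -6.86 + 0.41*i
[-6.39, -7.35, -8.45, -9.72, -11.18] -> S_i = -6.39*1.15^i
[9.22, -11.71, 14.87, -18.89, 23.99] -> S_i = 9.22*(-1.27)^i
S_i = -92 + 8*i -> [-92, -84, -76, -68, -60]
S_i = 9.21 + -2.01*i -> [9.21, 7.2, 5.19, 3.18, 1.17]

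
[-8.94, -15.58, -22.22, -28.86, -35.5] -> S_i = -8.94 + -6.64*i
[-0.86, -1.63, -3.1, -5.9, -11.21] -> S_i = -0.86*1.90^i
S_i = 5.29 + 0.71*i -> [5.29, 6.0, 6.71, 7.42, 8.13]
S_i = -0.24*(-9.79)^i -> [-0.24, 2.35, -23.0, 225.2, -2204.66]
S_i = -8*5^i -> [-8, -40, -200, -1000, -5000]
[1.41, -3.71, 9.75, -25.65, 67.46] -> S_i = 1.41*(-2.63)^i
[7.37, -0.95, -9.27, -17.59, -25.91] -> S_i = 7.37 + -8.32*i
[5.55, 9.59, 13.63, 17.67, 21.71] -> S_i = 5.55 + 4.04*i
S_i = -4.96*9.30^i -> [-4.96, -46.13, -428.99, -3989.61, -37103.38]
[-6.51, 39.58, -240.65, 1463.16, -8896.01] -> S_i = -6.51*(-6.08)^i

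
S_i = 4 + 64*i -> [4, 68, 132, 196, 260]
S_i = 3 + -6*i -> [3, -3, -9, -15, -21]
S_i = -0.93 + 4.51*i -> [-0.93, 3.58, 8.09, 12.6, 17.11]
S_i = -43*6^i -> [-43, -258, -1548, -9288, -55728]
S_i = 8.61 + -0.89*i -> [8.61, 7.72, 6.83, 5.94, 5.05]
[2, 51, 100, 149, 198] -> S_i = 2 + 49*i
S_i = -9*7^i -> [-9, -63, -441, -3087, -21609]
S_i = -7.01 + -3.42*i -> [-7.01, -10.43, -13.85, -17.27, -20.69]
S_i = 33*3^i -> [33, 99, 297, 891, 2673]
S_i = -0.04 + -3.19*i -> [-0.04, -3.23, -6.42, -9.61, -12.8]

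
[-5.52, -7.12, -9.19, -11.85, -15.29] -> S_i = -5.52*1.29^i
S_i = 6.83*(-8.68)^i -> [6.83, -59.28, 514.59, -4466.63, 38770.34]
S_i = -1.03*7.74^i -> [-1.03, -7.97, -61.7, -477.6, -3696.59]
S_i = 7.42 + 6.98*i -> [7.42, 14.4, 21.38, 28.36, 35.34]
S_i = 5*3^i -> [5, 15, 45, 135, 405]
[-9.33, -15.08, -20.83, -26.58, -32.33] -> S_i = -9.33 + -5.75*i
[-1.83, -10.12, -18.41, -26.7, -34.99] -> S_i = -1.83 + -8.29*i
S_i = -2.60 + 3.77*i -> [-2.6, 1.17, 4.94, 8.71, 12.48]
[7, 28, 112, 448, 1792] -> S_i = 7*4^i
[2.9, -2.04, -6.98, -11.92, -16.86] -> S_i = 2.90 + -4.94*i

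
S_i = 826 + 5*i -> [826, 831, 836, 841, 846]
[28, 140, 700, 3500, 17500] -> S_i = 28*5^i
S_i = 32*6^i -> [32, 192, 1152, 6912, 41472]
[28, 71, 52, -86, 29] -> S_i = Random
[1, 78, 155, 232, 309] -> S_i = 1 + 77*i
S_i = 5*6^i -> [5, 30, 180, 1080, 6480]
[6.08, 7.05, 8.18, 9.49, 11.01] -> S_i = 6.08*1.16^i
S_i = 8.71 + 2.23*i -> [8.71, 10.94, 13.17, 15.4, 17.63]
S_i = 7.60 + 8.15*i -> [7.6, 15.75, 23.9, 32.05, 40.2]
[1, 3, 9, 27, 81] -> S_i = 1*3^i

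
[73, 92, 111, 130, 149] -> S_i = 73 + 19*i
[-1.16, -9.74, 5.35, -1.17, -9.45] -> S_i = Random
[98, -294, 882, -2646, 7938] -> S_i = 98*-3^i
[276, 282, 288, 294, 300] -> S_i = 276 + 6*i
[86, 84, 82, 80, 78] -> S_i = 86 + -2*i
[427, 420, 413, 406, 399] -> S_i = 427 + -7*i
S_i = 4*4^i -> [4, 16, 64, 256, 1024]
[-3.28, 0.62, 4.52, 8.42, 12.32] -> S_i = -3.28 + 3.90*i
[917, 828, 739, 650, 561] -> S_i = 917 + -89*i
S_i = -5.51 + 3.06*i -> [-5.51, -2.45, 0.61, 3.67, 6.73]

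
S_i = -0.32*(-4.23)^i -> [-0.32, 1.35, -5.73, 24.22, -102.45]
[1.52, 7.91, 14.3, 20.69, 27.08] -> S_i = 1.52 + 6.39*i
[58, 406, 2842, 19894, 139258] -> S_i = 58*7^i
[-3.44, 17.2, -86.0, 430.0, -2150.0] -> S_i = -3.44*(-5.00)^i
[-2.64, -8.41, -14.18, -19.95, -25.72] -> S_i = -2.64 + -5.77*i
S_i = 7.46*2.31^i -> [7.46, 17.23, 39.81, 91.95, 212.42]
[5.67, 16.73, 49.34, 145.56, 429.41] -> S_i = 5.67*2.95^i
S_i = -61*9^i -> [-61, -549, -4941, -44469, -400221]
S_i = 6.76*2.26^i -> [6.76, 15.28, 34.53, 78.03, 176.35]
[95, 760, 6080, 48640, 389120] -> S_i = 95*8^i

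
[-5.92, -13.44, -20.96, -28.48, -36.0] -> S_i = -5.92 + -7.52*i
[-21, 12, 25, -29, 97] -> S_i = Random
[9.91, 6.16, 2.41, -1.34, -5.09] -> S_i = 9.91 + -3.75*i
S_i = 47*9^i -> [47, 423, 3807, 34263, 308367]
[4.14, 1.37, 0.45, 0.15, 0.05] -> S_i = 4.14*0.33^i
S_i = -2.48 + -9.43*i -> [-2.48, -11.91, -21.34, -30.77, -40.2]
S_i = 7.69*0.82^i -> [7.69, 6.31, 5.17, 4.24, 3.48]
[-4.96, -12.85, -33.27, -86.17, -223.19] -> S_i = -4.96*2.59^i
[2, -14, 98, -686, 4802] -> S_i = 2*-7^i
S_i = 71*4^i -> [71, 284, 1136, 4544, 18176]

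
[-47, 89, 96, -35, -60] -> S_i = Random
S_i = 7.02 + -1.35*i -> [7.02, 5.67, 4.32, 2.97, 1.62]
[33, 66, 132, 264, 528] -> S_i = 33*2^i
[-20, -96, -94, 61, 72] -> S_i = Random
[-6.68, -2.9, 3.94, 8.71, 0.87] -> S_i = Random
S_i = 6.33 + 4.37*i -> [6.33, 10.7, 15.07, 19.44, 23.81]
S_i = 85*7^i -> [85, 595, 4165, 29155, 204085]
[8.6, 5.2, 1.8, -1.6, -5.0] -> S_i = 8.60 + -3.40*i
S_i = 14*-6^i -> [14, -84, 504, -3024, 18144]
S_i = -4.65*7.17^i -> [-4.65, -33.34, -239.05, -1714.0, -12289.37]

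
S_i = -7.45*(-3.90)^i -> [-7.45, 29.06, -113.31, 441.93, -1723.51]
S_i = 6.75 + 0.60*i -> [6.75, 7.35, 7.95, 8.55, 9.15]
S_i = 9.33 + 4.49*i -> [9.33, 13.82, 18.31, 22.8, 27.29]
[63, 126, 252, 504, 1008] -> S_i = 63*2^i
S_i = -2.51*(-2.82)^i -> [-2.51, 7.08, -19.96, 56.29, -158.73]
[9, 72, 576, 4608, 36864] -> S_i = 9*8^i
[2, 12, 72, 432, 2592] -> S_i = 2*6^i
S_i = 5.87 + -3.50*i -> [5.87, 2.37, -1.13, -4.63, -8.13]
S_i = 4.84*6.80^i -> [4.84, 32.91, 223.8, 1521.85, 10348.59]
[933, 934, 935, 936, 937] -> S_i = 933 + 1*i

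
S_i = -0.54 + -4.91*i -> [-0.54, -5.45, -10.36, -15.27, -20.18]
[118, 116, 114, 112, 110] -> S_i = 118 + -2*i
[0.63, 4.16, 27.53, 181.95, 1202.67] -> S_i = 0.63*6.61^i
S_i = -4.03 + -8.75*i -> [-4.03, -12.78, -21.53, -30.28, -39.03]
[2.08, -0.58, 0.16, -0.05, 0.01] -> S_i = 2.08*(-0.28)^i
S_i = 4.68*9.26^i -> [4.68, 43.34, 401.3, 3716.03, 34410.41]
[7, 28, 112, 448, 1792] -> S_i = 7*4^i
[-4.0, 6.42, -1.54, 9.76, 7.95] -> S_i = Random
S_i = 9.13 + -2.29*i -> [9.13, 6.84, 4.55, 2.26, -0.03]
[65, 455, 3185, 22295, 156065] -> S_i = 65*7^i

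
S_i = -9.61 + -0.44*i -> [-9.61, -10.05, -10.49, -10.93, -11.37]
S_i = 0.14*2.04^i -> [0.14, 0.29, 0.58, 1.19, 2.42]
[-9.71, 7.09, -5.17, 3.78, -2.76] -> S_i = -9.71*(-0.73)^i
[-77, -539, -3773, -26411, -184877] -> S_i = -77*7^i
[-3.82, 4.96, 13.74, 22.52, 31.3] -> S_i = -3.82 + 8.78*i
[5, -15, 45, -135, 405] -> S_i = 5*-3^i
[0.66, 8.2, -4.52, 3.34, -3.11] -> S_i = Random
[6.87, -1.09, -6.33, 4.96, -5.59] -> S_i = Random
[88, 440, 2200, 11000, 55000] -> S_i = 88*5^i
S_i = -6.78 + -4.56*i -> [-6.78, -11.34, -15.9, -20.46, -25.02]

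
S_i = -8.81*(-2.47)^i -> [-8.81, 21.76, -53.75, 132.76, -327.92]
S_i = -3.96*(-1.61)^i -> [-3.96, 6.38, -10.26, 16.53, -26.61]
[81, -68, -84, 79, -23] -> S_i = Random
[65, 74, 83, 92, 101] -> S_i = 65 + 9*i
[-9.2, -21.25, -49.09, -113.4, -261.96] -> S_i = -9.20*2.31^i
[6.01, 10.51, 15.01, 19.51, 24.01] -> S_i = 6.01 + 4.50*i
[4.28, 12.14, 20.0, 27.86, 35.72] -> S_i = 4.28 + 7.86*i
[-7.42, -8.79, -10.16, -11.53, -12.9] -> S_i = -7.42 + -1.37*i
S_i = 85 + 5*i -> [85, 90, 95, 100, 105]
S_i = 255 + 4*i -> [255, 259, 263, 267, 271]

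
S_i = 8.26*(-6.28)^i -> [8.26, -51.87, 325.76, -2045.78, 12847.5]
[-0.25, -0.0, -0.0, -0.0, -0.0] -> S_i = -0.25*0.02^i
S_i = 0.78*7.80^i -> [0.78, 6.08, 47.46, 370.15, 2887.17]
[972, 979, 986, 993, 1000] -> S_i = 972 + 7*i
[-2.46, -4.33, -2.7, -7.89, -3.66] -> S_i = Random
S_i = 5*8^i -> [5, 40, 320, 2560, 20480]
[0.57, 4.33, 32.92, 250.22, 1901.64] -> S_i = 0.57*7.60^i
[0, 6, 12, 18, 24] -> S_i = 0 + 6*i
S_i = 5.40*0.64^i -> [5.4, 3.46, 2.21, 1.42, 0.91]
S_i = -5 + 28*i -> [-5, 23, 51, 79, 107]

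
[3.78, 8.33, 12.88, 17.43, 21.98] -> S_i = 3.78 + 4.55*i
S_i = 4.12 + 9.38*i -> [4.12, 13.5, 22.88, 32.26, 41.64]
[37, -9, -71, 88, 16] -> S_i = Random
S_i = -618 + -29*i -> [-618, -647, -676, -705, -734]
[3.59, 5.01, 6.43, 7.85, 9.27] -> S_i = 3.59 + 1.42*i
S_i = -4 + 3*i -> [-4, -1, 2, 5, 8]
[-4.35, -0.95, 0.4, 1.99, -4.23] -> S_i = Random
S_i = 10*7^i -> [10, 70, 490, 3430, 24010]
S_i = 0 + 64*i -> [0, 64, 128, 192, 256]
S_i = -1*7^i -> [-1, -7, -49, -343, -2401]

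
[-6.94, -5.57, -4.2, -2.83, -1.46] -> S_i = -6.94 + 1.37*i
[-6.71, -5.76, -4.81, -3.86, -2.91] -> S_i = -6.71 + 0.95*i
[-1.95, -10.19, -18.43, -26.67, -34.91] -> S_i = -1.95 + -8.24*i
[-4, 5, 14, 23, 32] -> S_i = -4 + 9*i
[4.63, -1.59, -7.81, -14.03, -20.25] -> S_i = 4.63 + -6.22*i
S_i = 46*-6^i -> [46, -276, 1656, -9936, 59616]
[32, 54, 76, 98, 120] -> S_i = 32 + 22*i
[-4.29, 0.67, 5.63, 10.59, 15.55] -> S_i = -4.29 + 4.96*i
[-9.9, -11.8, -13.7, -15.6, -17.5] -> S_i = -9.90 + -1.90*i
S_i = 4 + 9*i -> [4, 13, 22, 31, 40]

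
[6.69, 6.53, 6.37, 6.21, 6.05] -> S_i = 6.69 + -0.16*i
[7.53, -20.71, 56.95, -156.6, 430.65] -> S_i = 7.53*(-2.75)^i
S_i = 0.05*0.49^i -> [0.05, 0.02, 0.01, 0.01, 0.0]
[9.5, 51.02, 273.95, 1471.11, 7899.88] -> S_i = 9.50*5.37^i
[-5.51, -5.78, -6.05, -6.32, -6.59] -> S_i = -5.51 + -0.27*i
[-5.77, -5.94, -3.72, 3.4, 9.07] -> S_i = Random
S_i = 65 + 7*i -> [65, 72, 79, 86, 93]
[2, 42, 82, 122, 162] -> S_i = 2 + 40*i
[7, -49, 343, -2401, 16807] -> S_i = 7*-7^i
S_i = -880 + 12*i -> [-880, -868, -856, -844, -832]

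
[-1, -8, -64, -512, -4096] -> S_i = -1*8^i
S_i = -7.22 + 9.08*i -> [-7.22, 1.86, 10.94, 20.02, 29.1]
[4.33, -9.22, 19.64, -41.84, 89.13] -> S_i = 4.33*(-2.13)^i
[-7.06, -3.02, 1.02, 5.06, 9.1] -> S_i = -7.06 + 4.04*i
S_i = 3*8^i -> [3, 24, 192, 1536, 12288]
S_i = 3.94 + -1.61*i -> [3.94, 2.33, 0.72, -0.89, -2.5]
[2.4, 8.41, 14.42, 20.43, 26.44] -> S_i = 2.40 + 6.01*i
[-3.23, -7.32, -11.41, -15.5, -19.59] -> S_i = -3.23 + -4.09*i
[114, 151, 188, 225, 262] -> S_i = 114 + 37*i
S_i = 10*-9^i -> [10, -90, 810, -7290, 65610]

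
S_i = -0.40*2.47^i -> [-0.4, -0.99, -2.44, -6.03, -14.89]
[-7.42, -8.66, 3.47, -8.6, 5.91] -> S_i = Random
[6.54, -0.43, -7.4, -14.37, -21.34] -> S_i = 6.54 + -6.97*i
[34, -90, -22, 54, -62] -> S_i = Random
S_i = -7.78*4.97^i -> [-7.78, -38.67, -192.17, -955.1, -4746.85]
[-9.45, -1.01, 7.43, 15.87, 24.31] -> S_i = -9.45 + 8.44*i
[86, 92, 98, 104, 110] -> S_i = 86 + 6*i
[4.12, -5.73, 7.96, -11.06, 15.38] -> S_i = 4.12*(-1.39)^i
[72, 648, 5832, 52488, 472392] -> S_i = 72*9^i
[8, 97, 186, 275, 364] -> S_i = 8 + 89*i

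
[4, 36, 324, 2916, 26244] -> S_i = 4*9^i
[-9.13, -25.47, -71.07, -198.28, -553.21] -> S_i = -9.13*2.79^i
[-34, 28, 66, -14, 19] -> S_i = Random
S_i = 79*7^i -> [79, 553, 3871, 27097, 189679]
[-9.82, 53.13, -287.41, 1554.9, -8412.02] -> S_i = -9.82*(-5.41)^i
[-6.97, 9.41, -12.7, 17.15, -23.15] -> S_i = -6.97*(-1.35)^i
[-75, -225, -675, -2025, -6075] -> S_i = -75*3^i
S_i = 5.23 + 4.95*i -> [5.23, 10.18, 15.13, 20.08, 25.03]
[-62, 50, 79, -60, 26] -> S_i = Random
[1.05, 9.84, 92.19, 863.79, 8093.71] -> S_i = 1.05*9.37^i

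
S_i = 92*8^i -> [92, 736, 5888, 47104, 376832]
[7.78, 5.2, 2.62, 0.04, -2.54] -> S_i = 7.78 + -2.58*i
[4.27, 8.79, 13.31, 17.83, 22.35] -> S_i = 4.27 + 4.52*i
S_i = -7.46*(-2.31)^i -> [-7.46, 17.23, -39.81, 91.95, -212.42]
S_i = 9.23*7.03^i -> [9.23, 64.89, 456.15, 3206.77, 22543.59]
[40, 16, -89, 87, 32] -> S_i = Random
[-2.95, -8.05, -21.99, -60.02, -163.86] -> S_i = -2.95*2.73^i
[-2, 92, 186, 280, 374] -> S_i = -2 + 94*i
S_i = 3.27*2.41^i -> [3.27, 7.88, 18.99, 45.77, 110.31]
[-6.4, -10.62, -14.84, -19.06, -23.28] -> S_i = -6.40 + -4.22*i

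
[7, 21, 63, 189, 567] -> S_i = 7*3^i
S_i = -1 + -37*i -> [-1, -38, -75, -112, -149]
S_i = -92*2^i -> [-92, -184, -368, -736, -1472]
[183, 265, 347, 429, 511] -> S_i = 183 + 82*i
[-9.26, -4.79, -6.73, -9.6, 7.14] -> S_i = Random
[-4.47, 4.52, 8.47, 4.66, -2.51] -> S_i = Random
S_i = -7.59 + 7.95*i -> [-7.59, 0.36, 8.31, 16.26, 24.21]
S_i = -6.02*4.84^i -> [-6.02, -29.14, -141.02, -682.55, -3303.53]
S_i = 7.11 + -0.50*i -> [7.11, 6.61, 6.11, 5.61, 5.11]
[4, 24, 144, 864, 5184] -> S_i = 4*6^i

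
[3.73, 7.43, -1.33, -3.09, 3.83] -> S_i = Random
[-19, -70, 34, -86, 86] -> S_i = Random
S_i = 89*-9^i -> [89, -801, 7209, -64881, 583929]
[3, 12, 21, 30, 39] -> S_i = 3 + 9*i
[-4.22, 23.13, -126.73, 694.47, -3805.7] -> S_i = -4.22*(-5.48)^i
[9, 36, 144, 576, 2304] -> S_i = 9*4^i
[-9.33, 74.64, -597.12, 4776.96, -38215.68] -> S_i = -9.33*(-8.00)^i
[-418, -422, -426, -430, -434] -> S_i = -418 + -4*i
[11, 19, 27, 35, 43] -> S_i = 11 + 8*i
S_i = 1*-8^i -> [1, -8, 64, -512, 4096]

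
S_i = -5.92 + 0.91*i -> [-5.92, -5.01, -4.1, -3.19, -2.28]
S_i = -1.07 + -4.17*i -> [-1.07, -5.24, -9.41, -13.58, -17.75]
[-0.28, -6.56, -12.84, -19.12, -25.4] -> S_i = -0.28 + -6.28*i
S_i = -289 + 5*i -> [-289, -284, -279, -274, -269]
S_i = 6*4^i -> [6, 24, 96, 384, 1536]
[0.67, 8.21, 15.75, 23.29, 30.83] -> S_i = 0.67 + 7.54*i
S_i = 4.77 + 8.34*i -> [4.77, 13.11, 21.45, 29.79, 38.13]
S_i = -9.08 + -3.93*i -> [-9.08, -13.01, -16.94, -20.87, -24.8]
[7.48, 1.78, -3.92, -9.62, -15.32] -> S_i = 7.48 + -5.70*i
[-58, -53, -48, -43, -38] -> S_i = -58 + 5*i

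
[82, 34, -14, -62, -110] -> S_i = 82 + -48*i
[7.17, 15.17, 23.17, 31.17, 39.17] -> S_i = 7.17 + 8.00*i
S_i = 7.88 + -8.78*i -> [7.88, -0.9, -9.68, -18.46, -27.24]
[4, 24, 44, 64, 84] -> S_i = 4 + 20*i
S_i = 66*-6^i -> [66, -396, 2376, -14256, 85536]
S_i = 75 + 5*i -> [75, 80, 85, 90, 95]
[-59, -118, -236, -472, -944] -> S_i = -59*2^i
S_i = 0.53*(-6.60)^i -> [0.53, -3.5, 23.09, -152.37, 1005.66]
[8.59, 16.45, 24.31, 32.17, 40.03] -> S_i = 8.59 + 7.86*i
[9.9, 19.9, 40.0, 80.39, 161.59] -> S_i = 9.90*2.01^i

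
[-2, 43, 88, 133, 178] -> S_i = -2 + 45*i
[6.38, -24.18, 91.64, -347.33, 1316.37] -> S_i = 6.38*(-3.79)^i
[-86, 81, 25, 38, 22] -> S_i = Random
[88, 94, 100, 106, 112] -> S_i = 88 + 6*i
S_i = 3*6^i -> [3, 18, 108, 648, 3888]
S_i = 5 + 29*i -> [5, 34, 63, 92, 121]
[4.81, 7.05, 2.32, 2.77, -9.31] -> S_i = Random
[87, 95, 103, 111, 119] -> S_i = 87 + 8*i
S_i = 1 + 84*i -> [1, 85, 169, 253, 337]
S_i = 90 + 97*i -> [90, 187, 284, 381, 478]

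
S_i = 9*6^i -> [9, 54, 324, 1944, 11664]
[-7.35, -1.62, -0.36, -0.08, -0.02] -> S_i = -7.35*0.22^i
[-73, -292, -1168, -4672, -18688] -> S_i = -73*4^i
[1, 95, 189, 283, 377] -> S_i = 1 + 94*i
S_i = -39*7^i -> [-39, -273, -1911, -13377, -93639]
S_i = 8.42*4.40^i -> [8.42, 37.05, 163.01, 717.25, 3155.9]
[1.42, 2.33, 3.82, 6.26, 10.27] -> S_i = 1.42*1.64^i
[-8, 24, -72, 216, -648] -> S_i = -8*-3^i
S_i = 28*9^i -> [28, 252, 2268, 20412, 183708]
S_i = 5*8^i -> [5, 40, 320, 2560, 20480]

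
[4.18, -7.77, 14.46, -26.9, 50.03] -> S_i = 4.18*(-1.86)^i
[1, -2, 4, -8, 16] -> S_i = 1*-2^i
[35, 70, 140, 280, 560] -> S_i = 35*2^i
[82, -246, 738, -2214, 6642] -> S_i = 82*-3^i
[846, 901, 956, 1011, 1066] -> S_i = 846 + 55*i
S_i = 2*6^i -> [2, 12, 72, 432, 2592]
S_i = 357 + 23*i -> [357, 380, 403, 426, 449]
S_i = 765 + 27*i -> [765, 792, 819, 846, 873]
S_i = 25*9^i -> [25, 225, 2025, 18225, 164025]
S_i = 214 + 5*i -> [214, 219, 224, 229, 234]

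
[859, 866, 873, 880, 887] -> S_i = 859 + 7*i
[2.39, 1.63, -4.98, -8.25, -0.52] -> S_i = Random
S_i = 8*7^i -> [8, 56, 392, 2744, 19208]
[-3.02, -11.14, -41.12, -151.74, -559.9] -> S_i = -3.02*3.69^i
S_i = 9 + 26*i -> [9, 35, 61, 87, 113]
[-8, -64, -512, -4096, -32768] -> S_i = -8*8^i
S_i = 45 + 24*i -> [45, 69, 93, 117, 141]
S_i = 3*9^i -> [3, 27, 243, 2187, 19683]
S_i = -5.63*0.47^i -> [-5.63, -2.65, -1.24, -0.58, -0.27]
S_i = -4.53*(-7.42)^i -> [-4.53, 33.61, -249.41, 1850.59, -13731.37]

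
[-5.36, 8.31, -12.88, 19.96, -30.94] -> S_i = -5.36*(-1.55)^i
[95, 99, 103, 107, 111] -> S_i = 95 + 4*i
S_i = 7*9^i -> [7, 63, 567, 5103, 45927]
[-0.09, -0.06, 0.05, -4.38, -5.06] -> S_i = Random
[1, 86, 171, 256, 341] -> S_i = 1 + 85*i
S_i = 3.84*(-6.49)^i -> [3.84, -24.92, 161.74, -1049.7, 6812.55]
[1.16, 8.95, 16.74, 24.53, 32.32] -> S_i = 1.16 + 7.79*i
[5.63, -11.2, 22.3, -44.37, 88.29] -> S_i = 5.63*(-1.99)^i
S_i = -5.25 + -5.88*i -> [-5.25, -11.13, -17.01, -22.89, -28.77]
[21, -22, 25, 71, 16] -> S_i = Random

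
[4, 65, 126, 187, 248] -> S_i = 4 + 61*i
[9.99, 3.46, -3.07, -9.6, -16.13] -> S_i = 9.99 + -6.53*i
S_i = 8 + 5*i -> [8, 13, 18, 23, 28]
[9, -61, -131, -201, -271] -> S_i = 9 + -70*i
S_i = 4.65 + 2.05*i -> [4.65, 6.7, 8.75, 10.8, 12.85]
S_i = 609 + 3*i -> [609, 612, 615, 618, 621]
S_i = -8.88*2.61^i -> [-8.88, -23.18, -60.49, -157.88, -412.07]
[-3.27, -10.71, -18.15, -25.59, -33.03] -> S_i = -3.27 + -7.44*i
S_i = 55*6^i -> [55, 330, 1980, 11880, 71280]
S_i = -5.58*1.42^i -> [-5.58, -7.92, -11.25, -15.98, -22.69]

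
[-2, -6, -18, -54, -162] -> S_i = -2*3^i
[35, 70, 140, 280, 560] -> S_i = 35*2^i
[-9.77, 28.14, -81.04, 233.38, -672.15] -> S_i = -9.77*(-2.88)^i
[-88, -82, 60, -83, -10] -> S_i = Random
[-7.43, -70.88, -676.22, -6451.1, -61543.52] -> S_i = -7.43*9.54^i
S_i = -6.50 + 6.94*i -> [-6.5, 0.44, 7.38, 14.32, 21.26]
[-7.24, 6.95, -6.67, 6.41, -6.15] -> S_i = -7.24*(-0.96)^i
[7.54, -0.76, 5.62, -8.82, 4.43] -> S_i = Random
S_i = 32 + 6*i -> [32, 38, 44, 50, 56]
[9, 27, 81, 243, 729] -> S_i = 9*3^i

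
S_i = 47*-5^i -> [47, -235, 1175, -5875, 29375]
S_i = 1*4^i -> [1, 4, 16, 64, 256]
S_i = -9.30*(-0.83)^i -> [-9.3, 7.72, -6.41, 5.32, -4.41]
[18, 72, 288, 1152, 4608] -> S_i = 18*4^i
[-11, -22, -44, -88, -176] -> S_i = -11*2^i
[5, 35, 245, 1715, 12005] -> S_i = 5*7^i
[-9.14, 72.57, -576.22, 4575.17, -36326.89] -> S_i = -9.14*(-7.94)^i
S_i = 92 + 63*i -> [92, 155, 218, 281, 344]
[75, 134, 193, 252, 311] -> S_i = 75 + 59*i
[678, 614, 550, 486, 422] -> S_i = 678 + -64*i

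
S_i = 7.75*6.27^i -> [7.75, 48.59, 304.67, 1910.31, 11977.66]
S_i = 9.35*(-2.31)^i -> [9.35, -21.6, 49.89, -115.25, 266.23]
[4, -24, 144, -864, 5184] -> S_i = 4*-6^i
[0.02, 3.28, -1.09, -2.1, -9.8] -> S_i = Random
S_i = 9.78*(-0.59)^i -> [9.78, -5.77, 3.4, -2.01, 1.19]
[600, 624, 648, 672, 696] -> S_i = 600 + 24*i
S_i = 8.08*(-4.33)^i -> [8.08, -34.99, 151.49, -655.96, 2840.29]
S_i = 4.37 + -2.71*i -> [4.37, 1.66, -1.05, -3.76, -6.47]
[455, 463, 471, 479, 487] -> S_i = 455 + 8*i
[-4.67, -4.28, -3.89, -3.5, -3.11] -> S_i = -4.67 + 0.39*i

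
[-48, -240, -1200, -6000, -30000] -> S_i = -48*5^i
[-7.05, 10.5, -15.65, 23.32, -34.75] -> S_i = -7.05*(-1.49)^i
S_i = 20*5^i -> [20, 100, 500, 2500, 12500]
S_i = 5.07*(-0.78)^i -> [5.07, -3.95, 3.08, -2.41, 1.88]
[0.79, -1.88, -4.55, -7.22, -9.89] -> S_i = 0.79 + -2.67*i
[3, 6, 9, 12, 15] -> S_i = 3 + 3*i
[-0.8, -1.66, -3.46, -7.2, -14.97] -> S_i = -0.80*2.08^i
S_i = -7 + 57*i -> [-7, 50, 107, 164, 221]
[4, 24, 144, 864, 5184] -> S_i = 4*6^i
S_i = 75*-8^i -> [75, -600, 4800, -38400, 307200]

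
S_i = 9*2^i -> [9, 18, 36, 72, 144]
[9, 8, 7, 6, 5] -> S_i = 9 + -1*i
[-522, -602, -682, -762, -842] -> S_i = -522 + -80*i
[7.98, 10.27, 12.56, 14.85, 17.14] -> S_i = 7.98 + 2.29*i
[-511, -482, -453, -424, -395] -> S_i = -511 + 29*i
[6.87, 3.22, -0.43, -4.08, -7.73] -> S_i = 6.87 + -3.65*i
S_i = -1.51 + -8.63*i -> [-1.51, -10.14, -18.77, -27.4, -36.03]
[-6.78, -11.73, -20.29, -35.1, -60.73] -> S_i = -6.78*1.73^i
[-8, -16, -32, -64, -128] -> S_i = -8*2^i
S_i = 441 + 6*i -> [441, 447, 453, 459, 465]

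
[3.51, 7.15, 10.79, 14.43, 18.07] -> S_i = 3.51 + 3.64*i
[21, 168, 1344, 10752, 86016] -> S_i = 21*8^i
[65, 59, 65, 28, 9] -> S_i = Random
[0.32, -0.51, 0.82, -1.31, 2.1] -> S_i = 0.32*(-1.60)^i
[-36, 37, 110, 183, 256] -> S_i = -36 + 73*i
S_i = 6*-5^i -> [6, -30, 150, -750, 3750]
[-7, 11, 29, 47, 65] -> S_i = -7 + 18*i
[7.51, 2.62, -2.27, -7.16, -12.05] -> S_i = 7.51 + -4.89*i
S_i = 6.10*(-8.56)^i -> [6.1, -52.22, 446.97, -3826.05, 32751.02]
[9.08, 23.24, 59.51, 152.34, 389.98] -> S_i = 9.08*2.56^i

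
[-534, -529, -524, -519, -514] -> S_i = -534 + 5*i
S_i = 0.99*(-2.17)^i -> [0.99, -2.15, 4.66, -10.12, 21.95]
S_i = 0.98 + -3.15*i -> [0.98, -2.17, -5.32, -8.47, -11.62]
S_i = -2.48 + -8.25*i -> [-2.48, -10.73, -18.98, -27.23, -35.48]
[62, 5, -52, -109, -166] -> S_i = 62 + -57*i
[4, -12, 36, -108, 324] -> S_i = 4*-3^i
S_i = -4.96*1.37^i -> [-4.96, -6.8, -9.31, -12.75, -17.47]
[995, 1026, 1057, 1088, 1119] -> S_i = 995 + 31*i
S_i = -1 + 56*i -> [-1, 55, 111, 167, 223]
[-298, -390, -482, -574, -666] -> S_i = -298 + -92*i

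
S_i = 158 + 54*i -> [158, 212, 266, 320, 374]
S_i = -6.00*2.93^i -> [-6.0, -17.58, -51.51, -150.92, -442.2]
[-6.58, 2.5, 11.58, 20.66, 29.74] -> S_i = -6.58 + 9.08*i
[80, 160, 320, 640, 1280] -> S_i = 80*2^i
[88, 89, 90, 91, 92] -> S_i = 88 + 1*i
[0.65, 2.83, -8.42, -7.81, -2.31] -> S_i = Random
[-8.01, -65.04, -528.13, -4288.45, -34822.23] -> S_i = -8.01*8.12^i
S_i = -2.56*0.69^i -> [-2.56, -1.77, -1.22, -0.84, -0.58]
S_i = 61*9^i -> [61, 549, 4941, 44469, 400221]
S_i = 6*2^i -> [6, 12, 24, 48, 96]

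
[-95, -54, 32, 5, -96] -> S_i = Random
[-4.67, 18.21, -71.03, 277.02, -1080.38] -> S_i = -4.67*(-3.90)^i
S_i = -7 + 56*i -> [-7, 49, 105, 161, 217]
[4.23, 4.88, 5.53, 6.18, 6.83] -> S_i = 4.23 + 0.65*i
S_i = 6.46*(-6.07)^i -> [6.46, -39.21, 238.02, -1444.77, 8769.75]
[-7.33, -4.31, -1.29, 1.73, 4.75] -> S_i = -7.33 + 3.02*i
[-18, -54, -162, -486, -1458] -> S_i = -18*3^i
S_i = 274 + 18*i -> [274, 292, 310, 328, 346]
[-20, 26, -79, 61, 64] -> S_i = Random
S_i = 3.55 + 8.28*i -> [3.55, 11.83, 20.11, 28.39, 36.67]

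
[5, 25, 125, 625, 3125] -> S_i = 5*5^i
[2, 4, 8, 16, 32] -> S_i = 2*2^i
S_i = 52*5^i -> [52, 260, 1300, 6500, 32500]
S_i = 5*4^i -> [5, 20, 80, 320, 1280]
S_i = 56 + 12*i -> [56, 68, 80, 92, 104]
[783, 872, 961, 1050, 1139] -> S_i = 783 + 89*i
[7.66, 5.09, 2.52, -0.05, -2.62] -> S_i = 7.66 + -2.57*i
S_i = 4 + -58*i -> [4, -54, -112, -170, -228]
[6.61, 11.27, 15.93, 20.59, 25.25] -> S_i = 6.61 + 4.66*i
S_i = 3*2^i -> [3, 6, 12, 24, 48]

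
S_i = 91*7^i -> [91, 637, 4459, 31213, 218491]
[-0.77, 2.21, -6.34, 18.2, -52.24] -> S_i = -0.77*(-2.87)^i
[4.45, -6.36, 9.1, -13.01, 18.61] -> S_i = 4.45*(-1.43)^i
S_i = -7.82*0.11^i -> [-7.82, -0.86, -0.09, -0.01, -0.0]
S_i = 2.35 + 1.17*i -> [2.35, 3.52, 4.69, 5.86, 7.03]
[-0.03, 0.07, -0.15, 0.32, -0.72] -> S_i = -0.03*(-2.21)^i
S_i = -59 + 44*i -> [-59, -15, 29, 73, 117]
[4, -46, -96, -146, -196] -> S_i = 4 + -50*i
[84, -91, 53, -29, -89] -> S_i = Random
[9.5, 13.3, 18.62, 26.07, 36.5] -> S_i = 9.50*1.40^i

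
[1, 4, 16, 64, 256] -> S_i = 1*4^i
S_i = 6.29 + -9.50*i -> [6.29, -3.21, -12.71, -22.21, -31.71]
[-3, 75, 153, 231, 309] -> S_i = -3 + 78*i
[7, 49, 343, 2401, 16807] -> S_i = 7*7^i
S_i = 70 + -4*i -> [70, 66, 62, 58, 54]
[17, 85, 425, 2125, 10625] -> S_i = 17*5^i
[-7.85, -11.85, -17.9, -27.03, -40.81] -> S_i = -7.85*1.51^i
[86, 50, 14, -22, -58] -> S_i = 86 + -36*i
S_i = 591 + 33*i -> [591, 624, 657, 690, 723]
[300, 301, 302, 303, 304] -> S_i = 300 + 1*i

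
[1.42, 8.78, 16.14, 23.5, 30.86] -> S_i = 1.42 + 7.36*i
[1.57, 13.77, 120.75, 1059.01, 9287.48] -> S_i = 1.57*8.77^i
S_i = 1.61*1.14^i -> [1.61, 1.84, 2.09, 2.39, 2.72]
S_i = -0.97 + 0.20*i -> [-0.97, -0.77, -0.57, -0.37, -0.17]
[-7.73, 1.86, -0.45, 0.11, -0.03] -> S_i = -7.73*(-0.24)^i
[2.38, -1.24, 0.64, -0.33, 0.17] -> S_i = 2.38*(-0.52)^i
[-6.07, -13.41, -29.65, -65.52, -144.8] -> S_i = -6.07*2.21^i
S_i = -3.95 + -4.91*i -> [-3.95, -8.86, -13.77, -18.68, -23.59]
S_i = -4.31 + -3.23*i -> [-4.31, -7.54, -10.77, -14.0, -17.23]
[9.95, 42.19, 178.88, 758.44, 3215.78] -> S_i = 9.95*4.24^i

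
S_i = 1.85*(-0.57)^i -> [1.85, -1.05, 0.6, -0.34, 0.2]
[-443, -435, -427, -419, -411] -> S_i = -443 + 8*i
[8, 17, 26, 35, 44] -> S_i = 8 + 9*i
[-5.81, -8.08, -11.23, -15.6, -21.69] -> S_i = -5.81*1.39^i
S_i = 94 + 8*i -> [94, 102, 110, 118, 126]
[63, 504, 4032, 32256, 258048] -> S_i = 63*8^i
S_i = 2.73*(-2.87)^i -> [2.73, -7.84, 22.49, -64.54, 185.22]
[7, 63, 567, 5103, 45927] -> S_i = 7*9^i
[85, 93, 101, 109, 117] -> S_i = 85 + 8*i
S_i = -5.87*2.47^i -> [-5.87, -14.5, -35.81, -88.46, -218.49]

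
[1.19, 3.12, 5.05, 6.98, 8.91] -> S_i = 1.19 + 1.93*i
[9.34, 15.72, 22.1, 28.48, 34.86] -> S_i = 9.34 + 6.38*i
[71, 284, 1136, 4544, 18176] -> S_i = 71*4^i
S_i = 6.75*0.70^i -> [6.75, 4.72, 3.31, 2.32, 1.62]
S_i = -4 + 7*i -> [-4, 3, 10, 17, 24]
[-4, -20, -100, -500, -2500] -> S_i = -4*5^i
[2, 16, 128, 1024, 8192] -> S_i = 2*8^i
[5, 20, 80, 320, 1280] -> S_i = 5*4^i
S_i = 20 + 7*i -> [20, 27, 34, 41, 48]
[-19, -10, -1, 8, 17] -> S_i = -19 + 9*i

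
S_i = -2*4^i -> [-2, -8, -32, -128, -512]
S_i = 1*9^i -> [1, 9, 81, 729, 6561]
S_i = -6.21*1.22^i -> [-6.21, -7.58, -9.24, -11.28, -13.76]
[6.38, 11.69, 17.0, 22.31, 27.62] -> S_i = 6.38 + 5.31*i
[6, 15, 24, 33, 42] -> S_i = 6 + 9*i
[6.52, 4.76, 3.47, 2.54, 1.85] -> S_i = 6.52*0.73^i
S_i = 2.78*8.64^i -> [2.78, 24.02, 207.53, 1793.02, 15491.72]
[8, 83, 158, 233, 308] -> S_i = 8 + 75*i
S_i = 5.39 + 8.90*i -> [5.39, 14.29, 23.19, 32.09, 40.99]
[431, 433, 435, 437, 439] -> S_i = 431 + 2*i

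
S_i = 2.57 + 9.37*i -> [2.57, 11.94, 21.31, 30.68, 40.05]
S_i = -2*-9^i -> [-2, 18, -162, 1458, -13122]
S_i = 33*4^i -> [33, 132, 528, 2112, 8448]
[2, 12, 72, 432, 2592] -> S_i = 2*6^i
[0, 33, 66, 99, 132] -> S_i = 0 + 33*i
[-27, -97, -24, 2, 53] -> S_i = Random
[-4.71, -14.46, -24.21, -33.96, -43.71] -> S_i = -4.71 + -9.75*i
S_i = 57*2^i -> [57, 114, 228, 456, 912]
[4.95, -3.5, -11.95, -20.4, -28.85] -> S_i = 4.95 + -8.45*i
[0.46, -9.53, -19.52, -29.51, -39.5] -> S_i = 0.46 + -9.99*i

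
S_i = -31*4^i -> [-31, -124, -496, -1984, -7936]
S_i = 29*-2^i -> [29, -58, 116, -232, 464]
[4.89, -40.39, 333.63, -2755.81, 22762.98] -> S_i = 4.89*(-8.26)^i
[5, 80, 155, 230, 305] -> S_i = 5 + 75*i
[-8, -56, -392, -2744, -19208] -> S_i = -8*7^i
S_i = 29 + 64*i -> [29, 93, 157, 221, 285]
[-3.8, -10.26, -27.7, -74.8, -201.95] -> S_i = -3.80*2.70^i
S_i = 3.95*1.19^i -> [3.95, 4.7, 5.59, 6.66, 7.92]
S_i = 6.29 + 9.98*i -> [6.29, 16.27, 26.25, 36.23, 46.21]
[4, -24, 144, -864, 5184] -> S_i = 4*-6^i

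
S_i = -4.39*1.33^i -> [-4.39, -5.84, -7.77, -10.33, -13.74]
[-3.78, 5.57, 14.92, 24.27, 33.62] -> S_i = -3.78 + 9.35*i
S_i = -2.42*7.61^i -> [-2.42, -18.42, -140.15, -1066.52, -8116.22]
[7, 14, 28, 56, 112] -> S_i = 7*2^i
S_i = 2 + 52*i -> [2, 54, 106, 158, 210]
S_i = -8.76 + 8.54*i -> [-8.76, -0.22, 8.32, 16.86, 25.4]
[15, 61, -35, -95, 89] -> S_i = Random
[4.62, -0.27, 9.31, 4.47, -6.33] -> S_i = Random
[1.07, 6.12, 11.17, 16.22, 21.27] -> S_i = 1.07 + 5.05*i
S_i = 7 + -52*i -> [7, -45, -97, -149, -201]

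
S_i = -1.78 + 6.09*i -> [-1.78, 4.31, 10.4, 16.49, 22.58]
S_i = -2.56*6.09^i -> [-2.56, -15.59, -94.95, -578.22, -3521.35]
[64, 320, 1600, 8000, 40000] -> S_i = 64*5^i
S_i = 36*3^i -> [36, 108, 324, 972, 2916]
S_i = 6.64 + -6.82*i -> [6.64, -0.18, -7.0, -13.82, -20.64]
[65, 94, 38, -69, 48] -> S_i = Random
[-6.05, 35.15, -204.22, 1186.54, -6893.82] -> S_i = -6.05*(-5.81)^i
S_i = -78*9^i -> [-78, -702, -6318, -56862, -511758]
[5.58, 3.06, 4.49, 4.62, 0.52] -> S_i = Random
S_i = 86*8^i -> [86, 688, 5504, 44032, 352256]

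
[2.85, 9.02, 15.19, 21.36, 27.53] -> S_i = 2.85 + 6.17*i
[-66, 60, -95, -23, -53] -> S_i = Random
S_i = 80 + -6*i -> [80, 74, 68, 62, 56]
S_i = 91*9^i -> [91, 819, 7371, 66339, 597051]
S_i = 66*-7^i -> [66, -462, 3234, -22638, 158466]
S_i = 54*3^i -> [54, 162, 486, 1458, 4374]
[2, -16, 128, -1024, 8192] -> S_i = 2*-8^i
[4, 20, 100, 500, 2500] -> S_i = 4*5^i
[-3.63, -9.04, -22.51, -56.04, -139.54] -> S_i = -3.63*2.49^i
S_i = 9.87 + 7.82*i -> [9.87, 17.69, 25.51, 33.33, 41.15]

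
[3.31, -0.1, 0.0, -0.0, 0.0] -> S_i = 3.31*(-0.03)^i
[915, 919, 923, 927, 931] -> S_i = 915 + 4*i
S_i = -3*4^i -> [-3, -12, -48, -192, -768]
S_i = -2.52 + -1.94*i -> [-2.52, -4.46, -6.4, -8.34, -10.28]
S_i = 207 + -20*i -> [207, 187, 167, 147, 127]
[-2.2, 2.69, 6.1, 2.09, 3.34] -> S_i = Random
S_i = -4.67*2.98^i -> [-4.67, -13.92, -41.47, -123.58, -368.28]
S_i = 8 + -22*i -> [8, -14, -36, -58, -80]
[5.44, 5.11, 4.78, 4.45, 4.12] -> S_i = 5.44 + -0.33*i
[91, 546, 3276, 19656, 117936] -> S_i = 91*6^i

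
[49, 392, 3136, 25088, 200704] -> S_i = 49*8^i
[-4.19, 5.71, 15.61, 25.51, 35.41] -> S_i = -4.19 + 9.90*i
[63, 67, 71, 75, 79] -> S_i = 63 + 4*i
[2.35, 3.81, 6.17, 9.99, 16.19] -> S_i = 2.35*1.62^i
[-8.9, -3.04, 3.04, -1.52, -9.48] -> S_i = Random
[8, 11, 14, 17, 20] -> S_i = 8 + 3*i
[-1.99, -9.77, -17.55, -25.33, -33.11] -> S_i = -1.99 + -7.78*i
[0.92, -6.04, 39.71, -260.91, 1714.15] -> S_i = 0.92*(-6.57)^i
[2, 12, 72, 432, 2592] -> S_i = 2*6^i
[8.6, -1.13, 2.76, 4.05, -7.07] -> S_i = Random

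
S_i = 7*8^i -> [7, 56, 448, 3584, 28672]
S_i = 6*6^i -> [6, 36, 216, 1296, 7776]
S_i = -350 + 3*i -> [-350, -347, -344, -341, -338]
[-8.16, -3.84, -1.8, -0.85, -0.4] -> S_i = -8.16*0.47^i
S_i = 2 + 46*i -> [2, 48, 94, 140, 186]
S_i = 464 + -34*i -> [464, 430, 396, 362, 328]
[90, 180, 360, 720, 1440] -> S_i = 90*2^i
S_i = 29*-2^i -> [29, -58, 116, -232, 464]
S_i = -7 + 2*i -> [-7, -5, -3, -1, 1]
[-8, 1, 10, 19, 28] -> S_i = -8 + 9*i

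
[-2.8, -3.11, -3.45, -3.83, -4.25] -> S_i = -2.80*1.11^i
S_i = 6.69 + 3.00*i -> [6.69, 9.69, 12.69, 15.69, 18.69]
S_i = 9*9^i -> [9, 81, 729, 6561, 59049]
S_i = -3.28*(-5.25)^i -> [-3.28, 17.22, -90.4, 474.63, -2491.79]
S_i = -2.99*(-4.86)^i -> [-2.99, 14.53, -70.62, 343.23, -1668.08]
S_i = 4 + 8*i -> [4, 12, 20, 28, 36]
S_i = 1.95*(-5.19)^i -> [1.95, -10.12, 52.53, -272.61, 1414.83]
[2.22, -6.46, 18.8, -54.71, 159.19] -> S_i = 2.22*(-2.91)^i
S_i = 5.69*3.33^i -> [5.69, 18.95, 63.1, 210.11, 699.66]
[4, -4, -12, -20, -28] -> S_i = 4 + -8*i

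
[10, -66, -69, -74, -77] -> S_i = Random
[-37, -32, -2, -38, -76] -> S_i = Random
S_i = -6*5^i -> [-6, -30, -150, -750, -3750]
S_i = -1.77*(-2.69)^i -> [-1.77, 4.76, -12.81, 34.45, -92.68]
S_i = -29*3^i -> [-29, -87, -261, -783, -2349]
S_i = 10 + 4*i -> [10, 14, 18, 22, 26]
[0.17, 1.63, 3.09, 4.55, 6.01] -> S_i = 0.17 + 1.46*i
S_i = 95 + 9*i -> [95, 104, 113, 122, 131]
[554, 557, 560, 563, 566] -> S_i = 554 + 3*i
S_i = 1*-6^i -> [1, -6, 36, -216, 1296]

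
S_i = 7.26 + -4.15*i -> [7.26, 3.11, -1.04, -5.19, -9.34]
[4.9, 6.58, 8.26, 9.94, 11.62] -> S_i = 4.90 + 1.68*i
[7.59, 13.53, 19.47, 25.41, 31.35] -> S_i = 7.59 + 5.94*i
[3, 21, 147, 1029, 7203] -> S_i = 3*7^i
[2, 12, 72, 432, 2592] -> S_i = 2*6^i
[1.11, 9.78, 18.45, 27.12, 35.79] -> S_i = 1.11 + 8.67*i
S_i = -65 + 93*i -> [-65, 28, 121, 214, 307]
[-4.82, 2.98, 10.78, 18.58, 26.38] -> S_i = -4.82 + 7.80*i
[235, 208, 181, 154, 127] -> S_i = 235 + -27*i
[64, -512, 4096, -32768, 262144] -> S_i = 64*-8^i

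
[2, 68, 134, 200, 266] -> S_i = 2 + 66*i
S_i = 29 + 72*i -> [29, 101, 173, 245, 317]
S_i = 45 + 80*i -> [45, 125, 205, 285, 365]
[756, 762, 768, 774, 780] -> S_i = 756 + 6*i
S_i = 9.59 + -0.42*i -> [9.59, 9.17, 8.75, 8.33, 7.91]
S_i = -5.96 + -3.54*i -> [-5.96, -9.5, -13.04, -16.58, -20.12]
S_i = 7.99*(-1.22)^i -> [7.99, -9.75, 11.89, -14.51, 17.7]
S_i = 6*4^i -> [6, 24, 96, 384, 1536]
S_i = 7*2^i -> [7, 14, 28, 56, 112]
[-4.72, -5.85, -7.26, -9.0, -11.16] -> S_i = -4.72*1.24^i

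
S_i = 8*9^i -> [8, 72, 648, 5832, 52488]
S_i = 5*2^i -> [5, 10, 20, 40, 80]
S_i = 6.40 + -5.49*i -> [6.4, 0.91, -4.58, -10.07, -15.56]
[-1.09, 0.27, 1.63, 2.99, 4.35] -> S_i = -1.09 + 1.36*i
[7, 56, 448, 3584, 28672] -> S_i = 7*8^i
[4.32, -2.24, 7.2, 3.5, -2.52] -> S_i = Random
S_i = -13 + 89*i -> [-13, 76, 165, 254, 343]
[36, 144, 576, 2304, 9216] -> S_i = 36*4^i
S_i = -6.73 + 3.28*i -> [-6.73, -3.45, -0.17, 3.11, 6.39]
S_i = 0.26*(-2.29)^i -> [0.26, -0.6, 1.36, -3.12, 7.15]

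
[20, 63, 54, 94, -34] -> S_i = Random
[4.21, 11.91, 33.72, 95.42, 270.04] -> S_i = 4.21*2.83^i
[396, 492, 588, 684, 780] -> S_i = 396 + 96*i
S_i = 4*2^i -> [4, 8, 16, 32, 64]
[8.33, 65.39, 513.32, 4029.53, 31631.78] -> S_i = 8.33*7.85^i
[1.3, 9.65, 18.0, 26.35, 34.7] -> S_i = 1.30 + 8.35*i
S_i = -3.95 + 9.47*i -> [-3.95, 5.52, 14.99, 24.46, 33.93]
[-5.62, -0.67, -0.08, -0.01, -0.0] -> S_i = -5.62*0.12^i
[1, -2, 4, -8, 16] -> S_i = 1*-2^i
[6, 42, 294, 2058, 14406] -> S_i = 6*7^i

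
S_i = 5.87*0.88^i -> [5.87, 5.17, 4.55, 4.0, 3.52]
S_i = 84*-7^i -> [84, -588, 4116, -28812, 201684]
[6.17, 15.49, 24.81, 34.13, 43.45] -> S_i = 6.17 + 9.32*i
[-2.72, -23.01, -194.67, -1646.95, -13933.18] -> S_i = -2.72*8.46^i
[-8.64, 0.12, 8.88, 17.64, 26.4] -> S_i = -8.64 + 8.76*i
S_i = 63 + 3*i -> [63, 66, 69, 72, 75]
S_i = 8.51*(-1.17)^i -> [8.51, -9.96, 11.65, -13.63, 15.95]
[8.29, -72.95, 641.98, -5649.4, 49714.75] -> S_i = 8.29*(-8.80)^i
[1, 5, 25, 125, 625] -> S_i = 1*5^i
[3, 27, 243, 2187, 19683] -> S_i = 3*9^i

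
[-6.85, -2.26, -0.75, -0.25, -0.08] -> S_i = -6.85*0.33^i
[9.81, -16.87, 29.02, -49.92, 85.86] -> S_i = 9.81*(-1.72)^i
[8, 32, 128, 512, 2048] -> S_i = 8*4^i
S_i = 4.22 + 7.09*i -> [4.22, 11.31, 18.4, 25.49, 32.58]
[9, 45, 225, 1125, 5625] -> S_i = 9*5^i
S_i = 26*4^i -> [26, 104, 416, 1664, 6656]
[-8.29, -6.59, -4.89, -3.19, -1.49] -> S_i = -8.29 + 1.70*i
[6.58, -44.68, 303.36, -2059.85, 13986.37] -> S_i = 6.58*(-6.79)^i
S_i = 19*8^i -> [19, 152, 1216, 9728, 77824]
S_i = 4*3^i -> [4, 12, 36, 108, 324]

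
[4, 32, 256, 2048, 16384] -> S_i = 4*8^i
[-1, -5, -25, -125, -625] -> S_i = -1*5^i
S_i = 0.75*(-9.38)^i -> [0.75, -7.04, 65.99, -618.97, 5805.94]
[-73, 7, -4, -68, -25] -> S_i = Random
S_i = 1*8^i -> [1, 8, 64, 512, 4096]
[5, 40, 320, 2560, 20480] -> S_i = 5*8^i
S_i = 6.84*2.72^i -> [6.84, 18.6, 50.61, 137.65, 374.4]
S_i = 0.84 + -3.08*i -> [0.84, -2.24, -5.32, -8.4, -11.48]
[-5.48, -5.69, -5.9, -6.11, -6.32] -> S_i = -5.48 + -0.21*i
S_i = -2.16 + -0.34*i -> [-2.16, -2.5, -2.84, -3.18, -3.52]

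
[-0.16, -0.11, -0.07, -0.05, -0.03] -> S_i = -0.16*0.67^i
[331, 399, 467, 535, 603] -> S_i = 331 + 68*i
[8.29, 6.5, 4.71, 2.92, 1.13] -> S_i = 8.29 + -1.79*i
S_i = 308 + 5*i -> [308, 313, 318, 323, 328]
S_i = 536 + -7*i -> [536, 529, 522, 515, 508]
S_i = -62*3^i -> [-62, -186, -558, -1674, -5022]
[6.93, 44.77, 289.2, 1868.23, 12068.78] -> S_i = 6.93*6.46^i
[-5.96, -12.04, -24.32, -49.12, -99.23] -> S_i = -5.96*2.02^i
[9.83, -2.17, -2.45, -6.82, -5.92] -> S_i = Random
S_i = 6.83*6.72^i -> [6.83, 45.9, 308.43, 2072.66, 13928.29]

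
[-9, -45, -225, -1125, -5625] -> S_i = -9*5^i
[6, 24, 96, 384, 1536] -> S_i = 6*4^i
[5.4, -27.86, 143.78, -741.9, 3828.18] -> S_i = 5.40*(-5.16)^i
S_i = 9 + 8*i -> [9, 17, 25, 33, 41]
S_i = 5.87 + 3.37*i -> [5.87, 9.24, 12.61, 15.98, 19.35]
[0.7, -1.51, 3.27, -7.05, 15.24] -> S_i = 0.70*(-2.16)^i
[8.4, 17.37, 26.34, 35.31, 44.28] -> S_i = 8.40 + 8.97*i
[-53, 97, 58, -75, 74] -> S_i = Random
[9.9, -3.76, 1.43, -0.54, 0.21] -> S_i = 9.90*(-0.38)^i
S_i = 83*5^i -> [83, 415, 2075, 10375, 51875]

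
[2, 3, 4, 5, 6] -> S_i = 2 + 1*i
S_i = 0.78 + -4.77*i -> [0.78, -3.99, -8.76, -13.53, -18.3]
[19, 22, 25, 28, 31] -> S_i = 19 + 3*i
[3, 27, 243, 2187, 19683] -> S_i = 3*9^i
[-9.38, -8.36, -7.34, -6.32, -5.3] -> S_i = -9.38 + 1.02*i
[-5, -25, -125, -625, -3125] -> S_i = -5*5^i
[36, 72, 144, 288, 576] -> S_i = 36*2^i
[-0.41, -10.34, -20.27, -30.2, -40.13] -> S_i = -0.41 + -9.93*i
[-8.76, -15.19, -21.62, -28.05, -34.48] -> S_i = -8.76 + -6.43*i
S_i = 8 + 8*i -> [8, 16, 24, 32, 40]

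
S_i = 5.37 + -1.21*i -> [5.37, 4.16, 2.95, 1.74, 0.53]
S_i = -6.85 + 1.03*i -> [-6.85, -5.82, -4.79, -3.76, -2.73]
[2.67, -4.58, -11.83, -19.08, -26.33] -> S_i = 2.67 + -7.25*i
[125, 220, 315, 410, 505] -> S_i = 125 + 95*i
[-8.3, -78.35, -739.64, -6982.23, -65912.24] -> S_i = -8.30*9.44^i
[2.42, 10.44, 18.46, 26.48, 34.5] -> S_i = 2.42 + 8.02*i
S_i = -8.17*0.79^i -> [-8.17, -6.45, -5.1, -4.03, -3.18]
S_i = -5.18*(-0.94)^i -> [-5.18, 4.87, -4.58, 4.3, -4.04]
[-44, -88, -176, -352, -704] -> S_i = -44*2^i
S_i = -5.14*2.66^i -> [-5.14, -13.67, -36.37, -96.74, -257.33]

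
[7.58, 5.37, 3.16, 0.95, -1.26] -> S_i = 7.58 + -2.21*i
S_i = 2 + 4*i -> [2, 6, 10, 14, 18]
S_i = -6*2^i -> [-6, -12, -24, -48, -96]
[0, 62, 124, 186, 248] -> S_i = 0 + 62*i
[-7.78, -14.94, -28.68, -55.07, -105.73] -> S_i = -7.78*1.92^i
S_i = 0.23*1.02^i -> [0.23, 0.23, 0.24, 0.24, 0.25]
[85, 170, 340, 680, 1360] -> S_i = 85*2^i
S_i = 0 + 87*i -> [0, 87, 174, 261, 348]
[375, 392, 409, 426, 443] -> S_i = 375 + 17*i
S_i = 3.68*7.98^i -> [3.68, 29.37, 234.34, 1870.06, 14923.11]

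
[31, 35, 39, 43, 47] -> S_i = 31 + 4*i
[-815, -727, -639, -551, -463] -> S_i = -815 + 88*i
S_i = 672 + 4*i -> [672, 676, 680, 684, 688]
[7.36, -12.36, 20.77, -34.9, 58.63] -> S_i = 7.36*(-1.68)^i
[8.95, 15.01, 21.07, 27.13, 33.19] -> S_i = 8.95 + 6.06*i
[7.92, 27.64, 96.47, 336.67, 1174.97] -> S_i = 7.92*3.49^i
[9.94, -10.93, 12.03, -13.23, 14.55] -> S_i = 9.94*(-1.10)^i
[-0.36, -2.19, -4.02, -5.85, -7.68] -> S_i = -0.36 + -1.83*i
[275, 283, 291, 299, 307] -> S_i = 275 + 8*i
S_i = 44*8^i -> [44, 352, 2816, 22528, 180224]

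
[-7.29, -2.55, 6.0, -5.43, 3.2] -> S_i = Random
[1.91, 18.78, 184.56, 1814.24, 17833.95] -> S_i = 1.91*9.83^i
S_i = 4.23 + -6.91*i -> [4.23, -2.68, -9.59, -16.5, -23.41]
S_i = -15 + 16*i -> [-15, 1, 17, 33, 49]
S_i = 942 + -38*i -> [942, 904, 866, 828, 790]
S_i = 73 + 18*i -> [73, 91, 109, 127, 145]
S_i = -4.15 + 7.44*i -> [-4.15, 3.29, 10.73, 18.17, 25.61]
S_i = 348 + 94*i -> [348, 442, 536, 630, 724]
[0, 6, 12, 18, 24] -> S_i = 0 + 6*i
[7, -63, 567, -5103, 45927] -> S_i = 7*-9^i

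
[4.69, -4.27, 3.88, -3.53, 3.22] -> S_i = 4.69*(-0.91)^i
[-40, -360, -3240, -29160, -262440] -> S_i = -40*9^i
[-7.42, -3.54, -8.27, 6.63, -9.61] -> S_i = Random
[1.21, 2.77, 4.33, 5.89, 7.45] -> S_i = 1.21 + 1.56*i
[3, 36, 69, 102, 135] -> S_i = 3 + 33*i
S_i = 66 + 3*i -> [66, 69, 72, 75, 78]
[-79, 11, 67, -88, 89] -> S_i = Random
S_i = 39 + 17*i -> [39, 56, 73, 90, 107]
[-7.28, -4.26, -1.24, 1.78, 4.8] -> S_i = -7.28 + 3.02*i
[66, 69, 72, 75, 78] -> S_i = 66 + 3*i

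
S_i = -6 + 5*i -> [-6, -1, 4, 9, 14]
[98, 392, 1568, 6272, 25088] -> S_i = 98*4^i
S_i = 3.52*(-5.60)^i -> [3.52, -19.71, 110.39, -618.17, 3461.74]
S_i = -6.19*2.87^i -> [-6.19, -17.77, -50.99, -146.33, -419.97]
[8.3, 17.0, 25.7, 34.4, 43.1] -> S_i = 8.30 + 8.70*i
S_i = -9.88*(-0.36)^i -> [-9.88, 3.56, -1.28, 0.46, -0.17]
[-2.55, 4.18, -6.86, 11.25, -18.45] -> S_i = -2.55*(-1.64)^i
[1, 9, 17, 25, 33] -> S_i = 1 + 8*i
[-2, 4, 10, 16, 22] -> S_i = -2 + 6*i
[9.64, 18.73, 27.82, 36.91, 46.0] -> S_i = 9.64 + 9.09*i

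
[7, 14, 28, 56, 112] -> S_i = 7*2^i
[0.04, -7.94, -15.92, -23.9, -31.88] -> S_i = 0.04 + -7.98*i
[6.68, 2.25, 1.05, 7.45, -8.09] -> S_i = Random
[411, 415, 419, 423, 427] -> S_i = 411 + 4*i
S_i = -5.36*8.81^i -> [-5.36, -47.22, -416.02, -3665.16, -32290.03]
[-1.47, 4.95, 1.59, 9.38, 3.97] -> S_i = Random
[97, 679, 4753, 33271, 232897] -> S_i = 97*7^i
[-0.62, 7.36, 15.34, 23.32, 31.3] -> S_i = -0.62 + 7.98*i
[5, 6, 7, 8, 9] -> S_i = 5 + 1*i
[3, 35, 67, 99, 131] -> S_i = 3 + 32*i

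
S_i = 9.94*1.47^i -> [9.94, 14.61, 21.48, 31.57, 46.41]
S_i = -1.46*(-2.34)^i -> [-1.46, 3.42, -7.99, 18.71, -43.77]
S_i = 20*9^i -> [20, 180, 1620, 14580, 131220]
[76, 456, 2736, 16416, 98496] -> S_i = 76*6^i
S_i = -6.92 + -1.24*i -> [-6.92, -8.16, -9.4, -10.64, -11.88]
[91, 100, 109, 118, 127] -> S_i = 91 + 9*i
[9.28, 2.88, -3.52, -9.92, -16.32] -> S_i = 9.28 + -6.40*i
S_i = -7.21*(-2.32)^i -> [-7.21, 16.73, -38.81, 90.03, -208.88]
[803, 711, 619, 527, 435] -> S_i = 803 + -92*i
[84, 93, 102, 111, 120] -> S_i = 84 + 9*i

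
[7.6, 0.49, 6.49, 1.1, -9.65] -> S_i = Random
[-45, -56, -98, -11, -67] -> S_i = Random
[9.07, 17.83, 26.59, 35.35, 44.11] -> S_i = 9.07 + 8.76*i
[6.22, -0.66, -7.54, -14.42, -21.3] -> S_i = 6.22 + -6.88*i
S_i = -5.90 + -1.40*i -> [-5.9, -7.3, -8.7, -10.1, -11.5]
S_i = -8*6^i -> [-8, -48, -288, -1728, -10368]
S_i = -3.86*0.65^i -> [-3.86, -2.51, -1.63, -1.06, -0.69]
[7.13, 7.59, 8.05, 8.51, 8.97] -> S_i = 7.13 + 0.46*i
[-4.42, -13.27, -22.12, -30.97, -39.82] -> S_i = -4.42 + -8.85*i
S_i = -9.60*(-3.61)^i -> [-9.6, 34.66, -125.11, 451.64, -1630.42]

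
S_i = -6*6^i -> [-6, -36, -216, -1296, -7776]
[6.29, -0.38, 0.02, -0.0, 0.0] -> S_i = 6.29*(-0.06)^i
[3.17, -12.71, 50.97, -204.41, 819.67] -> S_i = 3.17*(-4.01)^i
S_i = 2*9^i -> [2, 18, 162, 1458, 13122]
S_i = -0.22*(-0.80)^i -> [-0.22, 0.18, -0.14, 0.11, -0.09]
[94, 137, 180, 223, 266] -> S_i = 94 + 43*i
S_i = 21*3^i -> [21, 63, 189, 567, 1701]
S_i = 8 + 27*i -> [8, 35, 62, 89, 116]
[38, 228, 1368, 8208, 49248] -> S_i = 38*6^i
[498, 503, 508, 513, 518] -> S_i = 498 + 5*i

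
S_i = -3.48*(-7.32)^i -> [-3.48, 25.47, -186.47, 1364.94, -9991.34]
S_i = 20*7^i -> [20, 140, 980, 6860, 48020]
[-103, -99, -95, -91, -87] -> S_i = -103 + 4*i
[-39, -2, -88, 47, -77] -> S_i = Random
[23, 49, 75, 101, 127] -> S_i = 23 + 26*i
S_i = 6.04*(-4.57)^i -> [6.04, -27.6, 126.14, -576.48, 2634.52]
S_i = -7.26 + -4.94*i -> [-7.26, -12.2, -17.14, -22.08, -27.02]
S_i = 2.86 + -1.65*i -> [2.86, 1.21, -0.44, -2.09, -3.74]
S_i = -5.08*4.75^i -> [-5.08, -24.13, -114.62, -544.43, -2586.06]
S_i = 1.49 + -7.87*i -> [1.49, -6.38, -14.25, -22.12, -29.99]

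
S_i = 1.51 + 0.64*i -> [1.51, 2.15, 2.79, 3.43, 4.07]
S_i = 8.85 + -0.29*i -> [8.85, 8.56, 8.27, 7.98, 7.69]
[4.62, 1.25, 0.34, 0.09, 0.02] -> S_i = 4.62*0.27^i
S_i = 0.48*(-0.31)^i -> [0.48, -0.15, 0.05, -0.01, 0.0]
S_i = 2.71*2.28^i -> [2.71, 6.18, 14.09, 32.12, 73.23]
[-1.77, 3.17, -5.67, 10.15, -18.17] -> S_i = -1.77*(-1.79)^i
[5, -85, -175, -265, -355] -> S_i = 5 + -90*i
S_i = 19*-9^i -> [19, -171, 1539, -13851, 124659]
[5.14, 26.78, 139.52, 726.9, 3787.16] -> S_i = 5.14*5.21^i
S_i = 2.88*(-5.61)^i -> [2.88, -16.16, 90.64, -508.49, 2852.62]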